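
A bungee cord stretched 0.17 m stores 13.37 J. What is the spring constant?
k = 2·PE/x² = 2·13.37/(0.17)² = 925.3 N/m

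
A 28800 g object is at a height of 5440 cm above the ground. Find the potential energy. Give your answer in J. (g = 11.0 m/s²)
Convert to SI: m = 28.8 kg, h = 54.4 m
PE = mgh = (28.8)(11.0)(54.4) = 17230 J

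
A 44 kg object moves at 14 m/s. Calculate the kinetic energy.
KE = ½mv² = ½(44)(14)² = 4312.0 J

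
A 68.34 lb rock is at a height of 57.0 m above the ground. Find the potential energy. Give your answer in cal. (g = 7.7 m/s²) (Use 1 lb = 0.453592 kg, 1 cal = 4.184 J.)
Convert to SI: m = 30.9985 kg, h = 57.0 m
PE = mgh = (30.9985)(7.7)(57.0) = 13605.2 J = 3252 cal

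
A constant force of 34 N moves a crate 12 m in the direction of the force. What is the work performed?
W = F·d = (34)(12) = 408.0 J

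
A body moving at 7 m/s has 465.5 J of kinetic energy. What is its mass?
m = 2·KE/v² = 2·465.5/(7)² = 19.0 kg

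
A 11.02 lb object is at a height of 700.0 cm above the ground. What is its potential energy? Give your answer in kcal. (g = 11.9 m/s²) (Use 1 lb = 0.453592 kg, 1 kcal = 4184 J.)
Convert to SI: m = 4.99858 kg, h = 7.0 m
PE = mgh = (4.99858)(11.9)(7.0) = 416.382 J = 0.09952 kcal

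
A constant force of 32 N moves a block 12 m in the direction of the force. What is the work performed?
W = F·d = (32)(12) = 384.0 J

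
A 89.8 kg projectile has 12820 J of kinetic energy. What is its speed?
v = √(2·KE/m) = √(2·12820/89.8) = 16.9 m/s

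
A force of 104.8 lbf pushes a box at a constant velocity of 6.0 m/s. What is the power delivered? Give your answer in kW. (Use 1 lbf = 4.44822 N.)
Convert to SI: F = 466.173 N, v = 6.0 m/s
P = Fv = (466.173)(6.0) = 2797.04 W = 2.797 kW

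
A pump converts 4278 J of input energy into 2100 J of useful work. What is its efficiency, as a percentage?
η = W_out/W_in = 2100/4278 = 49.09%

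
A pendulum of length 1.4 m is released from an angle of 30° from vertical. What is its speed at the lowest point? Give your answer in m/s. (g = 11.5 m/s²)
h = L(1 − cosθ) = 1.4(1 − cos30°) = 0.187564 m
v = √(2gh) = √(2·11.5·0.187564) = 2.077 m/s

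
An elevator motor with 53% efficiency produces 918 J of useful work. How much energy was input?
W_in = W_out/η = 918/0.53 = 1732 J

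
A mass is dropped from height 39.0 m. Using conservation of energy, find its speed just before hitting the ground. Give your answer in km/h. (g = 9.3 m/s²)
mgh = ½mv² ⇒ v = √(2gh) = √(2·9.3·39.0) = 26.9333 m/s = 96.96 km/h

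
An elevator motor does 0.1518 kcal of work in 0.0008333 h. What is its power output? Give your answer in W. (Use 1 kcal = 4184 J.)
Convert to SI: W = 635.131 J, t = 2.99988 s
P = W/t = 635.131/2.99988 = 211.7 W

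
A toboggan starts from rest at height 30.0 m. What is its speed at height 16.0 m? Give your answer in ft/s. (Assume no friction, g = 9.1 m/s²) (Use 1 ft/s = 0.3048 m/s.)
mgh₁ = mgh₂ + ½mv² ⇒ v = √(2g(h₁−h₂)) = √(2·9.1·14.0) = 15.9625 m/s = 52.37 ft/s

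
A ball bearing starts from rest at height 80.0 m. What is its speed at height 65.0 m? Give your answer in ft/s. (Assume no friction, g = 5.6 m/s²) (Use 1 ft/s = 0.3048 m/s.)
mgh₁ = mgh₂ + ½mv² ⇒ v = √(2g(h₁−h₂)) = √(2·5.6·15.0) = 12.9615 m/s = 42.52 ft/s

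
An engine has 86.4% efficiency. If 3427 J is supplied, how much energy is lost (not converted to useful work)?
W_lost = W_in(1 − η) = 3427·(1 − 0.864) = 466.1 J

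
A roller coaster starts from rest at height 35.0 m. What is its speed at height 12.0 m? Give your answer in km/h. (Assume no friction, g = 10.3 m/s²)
mgh₁ = mgh₂ + ½mv² ⇒ v = √(2g(h₁−h₂)) = √(2·10.3·23.0) = 21.7669 m/s = 78.36 km/h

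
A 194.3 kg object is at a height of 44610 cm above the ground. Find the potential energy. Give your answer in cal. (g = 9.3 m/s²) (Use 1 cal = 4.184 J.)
Convert to SI: m = 194.3 kg, h = 446.1 m
PE = mgh = (194.3)(9.3)(446.1) = 806098 J = 192700 cal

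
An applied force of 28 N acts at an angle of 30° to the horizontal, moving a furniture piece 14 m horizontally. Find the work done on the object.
W = F·d·cosθ = (28)(14)cos(30°) = 339.5 J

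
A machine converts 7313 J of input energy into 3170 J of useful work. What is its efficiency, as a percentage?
η = W_out/W_in = 3170/7313 = 43.35%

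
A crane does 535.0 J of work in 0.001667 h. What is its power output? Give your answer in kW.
Convert to SI: W = 535.0 J, t = 6.0012 s
P = W/t = 535.0/6.0012 = 89.1488 W = 0.08915 kW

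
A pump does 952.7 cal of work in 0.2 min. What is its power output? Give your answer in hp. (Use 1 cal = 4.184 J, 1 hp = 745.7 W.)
Convert to SI: W = 3986.1 J, t = 12.0 s
P = W/t = 3986.1/12.0 = 332.175 W = 0.4455 hp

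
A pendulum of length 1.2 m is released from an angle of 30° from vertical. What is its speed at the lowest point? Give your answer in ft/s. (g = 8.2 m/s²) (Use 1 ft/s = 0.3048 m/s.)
h = L(1 − cosθ) = 1.2(1 − cos30°) = 0.16077 m
v = √(2gh) = √(2·8.2·0.16077) = 1.62377 m/s = 5.327 ft/s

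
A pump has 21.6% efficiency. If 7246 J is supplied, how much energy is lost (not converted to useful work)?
W_lost = W_in(1 − η) = 7246·(1 − 0.216) = 5681 J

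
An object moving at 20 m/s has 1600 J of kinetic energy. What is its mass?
m = 2·KE/v² = 2·1600/(20)² = 8.0 kg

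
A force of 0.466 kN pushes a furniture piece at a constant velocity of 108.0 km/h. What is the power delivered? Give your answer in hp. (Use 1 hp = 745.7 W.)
Convert to SI: F = 466.0 N, v = 30.0 m/s
P = Fv = (466.0)(30.0) = 13980.0 W = 18.75 hp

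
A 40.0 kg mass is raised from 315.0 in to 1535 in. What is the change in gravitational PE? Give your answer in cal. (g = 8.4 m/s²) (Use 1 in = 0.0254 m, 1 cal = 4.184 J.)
Convert to SI: m = 40.0 kg, Δh = 30.988 m
ΔPE = mgΔh = (40.0)(8.4)(30.988) = 10412.0 J = 2489 cal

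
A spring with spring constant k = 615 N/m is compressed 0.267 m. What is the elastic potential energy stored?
PE = ½kx² = ½(615)(0.267)² = 21.92 J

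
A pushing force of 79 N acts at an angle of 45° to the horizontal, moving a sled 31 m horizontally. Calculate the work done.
W = F·d·cosθ = (79)(31)cos(45°) = 1732 J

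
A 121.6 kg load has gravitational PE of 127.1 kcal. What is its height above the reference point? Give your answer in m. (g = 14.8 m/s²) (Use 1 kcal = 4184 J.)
Convert to SI: m = 121.6 kg, PE = 531786 J
h = PE/(mg) = 531786/(121.6·14.8) = 295.5 m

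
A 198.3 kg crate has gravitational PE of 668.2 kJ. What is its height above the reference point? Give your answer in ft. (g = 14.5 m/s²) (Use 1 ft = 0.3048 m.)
Convert to SI: m = 198.3 kg, PE = 668200 J
h = PE/(mg) = 668200/(198.3·14.5) = 232.389 m = 762.4 ft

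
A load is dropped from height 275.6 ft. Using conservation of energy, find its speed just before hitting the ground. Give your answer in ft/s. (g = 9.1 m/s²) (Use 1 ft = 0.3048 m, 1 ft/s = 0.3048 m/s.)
Convert to SI: h = 84.0029 m
mgh = ½mv² ⇒ v = √(2gh) = √(2·9.1·84.0029) = 39.1005 m/s = 128.3 ft/s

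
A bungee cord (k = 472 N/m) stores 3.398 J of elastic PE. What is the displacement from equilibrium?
x = √(2·PE/k) = √(2·3.398/472) = 0.12 m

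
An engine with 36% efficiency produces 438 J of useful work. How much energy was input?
W_in = W_out/η = 438/0.36 = 1217 J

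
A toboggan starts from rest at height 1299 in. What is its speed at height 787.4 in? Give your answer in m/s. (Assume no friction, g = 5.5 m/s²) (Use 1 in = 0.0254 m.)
Convert to SI: h₁−h₂ = 12.9946 m
mgh₁ = mgh₂ + ½mv² ⇒ v = √(2g(h₁−h₂)) = √(2·5.5·12.9946) = 11.96 m/s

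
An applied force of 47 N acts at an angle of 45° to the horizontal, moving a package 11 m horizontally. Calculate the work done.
W = F·d·cosθ = (47)(11)cos(45°) = 365.6 J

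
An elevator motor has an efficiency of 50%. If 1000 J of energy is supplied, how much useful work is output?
W_out = η·W_in = 0.5·1000 = 500.0 J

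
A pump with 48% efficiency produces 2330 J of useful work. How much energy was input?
W_in = W_out/η = 2330/0.48 = 4854 J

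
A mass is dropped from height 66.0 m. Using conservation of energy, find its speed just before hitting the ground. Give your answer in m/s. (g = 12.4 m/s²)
mgh = ½mv² ⇒ v = √(2gh) = √(2·12.4·66.0) = 40.46 m/s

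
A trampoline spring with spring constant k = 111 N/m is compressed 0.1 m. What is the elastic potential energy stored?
PE = ½kx² = ½(111)(0.1)² = 0.555 J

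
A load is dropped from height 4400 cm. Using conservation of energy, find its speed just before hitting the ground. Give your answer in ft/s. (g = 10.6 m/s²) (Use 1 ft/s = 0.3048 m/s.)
Convert to SI: h = 44.0 m
mgh = ½mv² ⇒ v = √(2gh) = √(2·10.6·44.0) = 30.5418 m/s = 100.2 ft/s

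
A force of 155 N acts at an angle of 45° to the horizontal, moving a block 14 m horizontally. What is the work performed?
W = F·d·cosθ = (155)(14)cos(45°) = 1534 J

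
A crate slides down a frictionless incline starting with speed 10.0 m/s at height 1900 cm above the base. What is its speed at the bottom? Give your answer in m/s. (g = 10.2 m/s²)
Convert to SI: v₀ = 10.0 m/s, h = 19.0 m
½mv₀² + mgh = ½mv² ⇒ v = √(v₀² + 2gh) = √(10.0² + 2·10.2·19.0) = 22.08 m/s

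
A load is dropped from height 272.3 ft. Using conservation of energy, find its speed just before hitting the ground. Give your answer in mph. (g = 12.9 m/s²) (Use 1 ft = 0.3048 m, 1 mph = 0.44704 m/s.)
Convert to SI: h = 82.997 m
mgh = ½mv² ⇒ v = √(2gh) = √(2·12.9·82.997) = 46.2744 m/s = 103.5 mph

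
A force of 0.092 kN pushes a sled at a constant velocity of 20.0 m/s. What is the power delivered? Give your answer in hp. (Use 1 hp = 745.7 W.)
Convert to SI: F = 92.0 N, v = 20.0 m/s
P = Fv = (92.0)(20.0) = 1840.0 W = 2.467 hp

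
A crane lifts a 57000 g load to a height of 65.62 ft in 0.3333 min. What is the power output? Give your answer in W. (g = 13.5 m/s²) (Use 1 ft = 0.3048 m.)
Convert to SI: m = 57.0 kg, h = 20.001 m, t = 19.998 s
P = mgh/t = (57.0)(13.5)(20.001)/19.998 = 769.6 W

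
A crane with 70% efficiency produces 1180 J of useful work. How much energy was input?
W_in = W_out/η = 1180/0.7 = 1686 J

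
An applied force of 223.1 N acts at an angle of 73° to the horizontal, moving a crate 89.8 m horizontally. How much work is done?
W = F·d·cosθ = (223.1)(89.8)cos(73°) = 5857 J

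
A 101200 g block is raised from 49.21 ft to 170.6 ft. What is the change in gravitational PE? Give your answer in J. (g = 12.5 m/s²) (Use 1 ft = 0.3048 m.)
Convert to SI: m = 101.2 kg, Δh = 36.9997 m
ΔPE = mgΔh = (101.2)(12.5)(36.9997) = 46800 J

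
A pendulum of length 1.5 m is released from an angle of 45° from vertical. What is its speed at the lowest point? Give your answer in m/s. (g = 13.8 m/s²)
h = L(1 − cosθ) = 1.5(1 − cos45°) = 0.43934 m
v = √(2gh) = √(2·13.8·0.43934) = 3.482 m/s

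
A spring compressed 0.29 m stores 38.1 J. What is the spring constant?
k = 2·PE/x² = 2·38.1/(0.29)² = 906.1 N/m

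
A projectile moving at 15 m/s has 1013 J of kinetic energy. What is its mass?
m = 2·KE/v² = 2·1013/(15)² = 9.004 kg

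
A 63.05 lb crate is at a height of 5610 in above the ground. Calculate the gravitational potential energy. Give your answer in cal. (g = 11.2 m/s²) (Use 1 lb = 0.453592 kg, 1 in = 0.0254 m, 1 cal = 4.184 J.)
Convert to SI: m = 28.599 kg, h = 142.494 m
PE = mgh = (28.599)(11.2)(142.494) = 45642.0 J = 10910 cal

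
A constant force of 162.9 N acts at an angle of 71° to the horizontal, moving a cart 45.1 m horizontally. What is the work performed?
W = F·d·cosθ = (162.9)(45.1)cos(71°) = 2392 J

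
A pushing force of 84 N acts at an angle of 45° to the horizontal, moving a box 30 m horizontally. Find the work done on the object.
W = F·d·cosθ = (84)(30)cos(45°) = 1782 J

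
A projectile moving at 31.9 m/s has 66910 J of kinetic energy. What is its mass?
m = 2·KE/v² = 2·66910/(31.9)² = 131.5 kg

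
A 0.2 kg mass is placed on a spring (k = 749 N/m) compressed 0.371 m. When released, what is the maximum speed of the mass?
½kx² = ½mv² ⇒ v = x√(k/m) = (0.371)√(749/0.2) = 22.7 m/s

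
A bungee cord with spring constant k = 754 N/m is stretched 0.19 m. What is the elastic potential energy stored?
PE = ½kx² = ½(754)(0.19)² = 13.61 J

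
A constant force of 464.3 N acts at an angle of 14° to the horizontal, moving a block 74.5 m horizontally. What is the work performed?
W = F·d·cosθ = (464.3)(74.5)cos(14°) = 33560 J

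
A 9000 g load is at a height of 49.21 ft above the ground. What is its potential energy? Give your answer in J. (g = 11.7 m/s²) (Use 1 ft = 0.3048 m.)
Convert to SI: m = 9.0 kg, h = 14.9992 m
PE = mgh = (9.0)(11.7)(14.9992) = 1579 J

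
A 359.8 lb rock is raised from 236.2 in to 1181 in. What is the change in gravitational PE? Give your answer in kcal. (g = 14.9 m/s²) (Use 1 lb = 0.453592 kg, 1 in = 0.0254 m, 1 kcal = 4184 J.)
Convert to SI: m = 163.202 kg, Δh = 23.9979 m
ΔPE = mgΔh = (163.202)(14.9)(23.9979) = 58356.1 J = 13.95 kcal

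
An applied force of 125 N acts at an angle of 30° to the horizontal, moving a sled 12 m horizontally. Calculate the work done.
W = F·d·cosθ = (125)(12)cos(30°) = 1299 J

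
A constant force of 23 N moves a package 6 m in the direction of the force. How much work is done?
W = F·d = (23)(6) = 138.0 J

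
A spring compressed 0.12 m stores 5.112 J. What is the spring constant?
k = 2·PE/x² = 2·5.112/(0.12)² = 710.0 N/m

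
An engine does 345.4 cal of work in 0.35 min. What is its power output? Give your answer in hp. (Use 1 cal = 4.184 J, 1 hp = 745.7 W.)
Convert to SI: W = 1445.15 J, t = 21.0 s
P = W/t = 1445.15/21.0 = 68.8168 W = 0.09228 hp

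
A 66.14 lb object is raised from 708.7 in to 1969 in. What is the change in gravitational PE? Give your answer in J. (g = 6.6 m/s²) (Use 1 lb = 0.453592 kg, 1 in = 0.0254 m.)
Convert to SI: m = 30.0006 kg, Δh = 32.0116 m
ΔPE = mgΔh = (30.0006)(6.6)(32.0116) = 6338 J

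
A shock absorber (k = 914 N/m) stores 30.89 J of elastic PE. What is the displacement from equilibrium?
x = √(2·PE/k) = √(2·30.89/914) = 0.26 m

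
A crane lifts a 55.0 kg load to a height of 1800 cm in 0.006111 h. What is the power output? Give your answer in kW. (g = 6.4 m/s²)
Convert to SI: m = 55.0 kg, h = 18.0 m, t = 21.9996 s
P = mgh/t = (55.0)(6.4)(18.0)/21.9996 = 288.005 W = 0.288 kW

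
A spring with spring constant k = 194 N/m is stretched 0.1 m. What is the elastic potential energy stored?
PE = ½kx² = ½(194)(0.1)² = 0.97 J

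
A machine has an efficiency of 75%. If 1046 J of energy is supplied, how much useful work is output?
W_out = η·W_in = 0.75·1046 = 784.5 J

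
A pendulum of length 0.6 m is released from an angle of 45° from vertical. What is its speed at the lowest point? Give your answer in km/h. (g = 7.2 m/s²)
h = L(1 − cosθ) = 0.6(1 − cos45°) = 0.175736 m
v = √(2gh) = √(2·7.2·0.175736) = 1.59079 m/s = 5.727 km/h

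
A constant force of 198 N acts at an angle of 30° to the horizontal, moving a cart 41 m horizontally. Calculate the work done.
W = F·d·cosθ = (198)(41)cos(30°) = 7030 J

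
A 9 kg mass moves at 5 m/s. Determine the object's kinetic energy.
KE = ½mv² = ½(9)(5)² = 112.5 J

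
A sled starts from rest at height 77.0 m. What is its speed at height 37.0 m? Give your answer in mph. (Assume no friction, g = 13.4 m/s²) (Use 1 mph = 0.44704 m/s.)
mgh₁ = mgh₂ + ½mv² ⇒ v = √(2g(h₁−h₂)) = √(2·13.4·40.0) = 32.7414 m/s = 73.24 mph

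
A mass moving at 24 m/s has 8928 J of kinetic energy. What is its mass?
m = 2·KE/v² = 2·8928/(24)² = 31.0 kg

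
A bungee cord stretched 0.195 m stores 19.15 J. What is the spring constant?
k = 2·PE/x² = 2·19.15/(0.195)² = 1007 N/m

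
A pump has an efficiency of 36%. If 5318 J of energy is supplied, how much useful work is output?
W_out = η·W_in = 0.36·5318 = 1914.48 J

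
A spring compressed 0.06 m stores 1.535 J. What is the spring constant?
k = 2·PE/x² = 2·1.535/(0.06)² = 852.8 N/m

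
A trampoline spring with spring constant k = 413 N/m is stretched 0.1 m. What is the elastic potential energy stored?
PE = ½kx² = ½(413)(0.1)² = 2.065 J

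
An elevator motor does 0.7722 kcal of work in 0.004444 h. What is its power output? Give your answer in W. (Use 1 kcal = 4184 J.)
Convert to SI: W = 3230.88 J, t = 15.9984 s
P = W/t = 3230.88/15.9984 = 202.0 W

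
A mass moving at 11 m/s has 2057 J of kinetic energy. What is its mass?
m = 2·KE/v² = 2·2057/(11)² = 34.0 kg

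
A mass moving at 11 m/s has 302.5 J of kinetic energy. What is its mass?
m = 2·KE/v² = 2·302.5/(11)² = 5.0 kg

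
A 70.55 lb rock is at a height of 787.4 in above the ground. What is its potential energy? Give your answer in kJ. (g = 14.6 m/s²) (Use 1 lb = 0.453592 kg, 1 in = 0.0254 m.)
Convert to SI: m = 32.0009 kg, h = 20.0 m
PE = mgh = (32.0009)(14.6)(20.0) = 9344.25 J = 9.344 kJ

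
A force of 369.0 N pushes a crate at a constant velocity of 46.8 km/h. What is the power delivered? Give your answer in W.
Convert to SI: F = 369.0 N, v = 13.0 m/s
P = Fv = (369.0)(13.0) = 4797 W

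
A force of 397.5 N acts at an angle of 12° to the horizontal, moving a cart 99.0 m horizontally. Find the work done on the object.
W = F·d·cosθ = (397.5)(99.0)cos(12°) = 38490 J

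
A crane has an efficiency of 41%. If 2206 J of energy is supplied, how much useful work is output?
W_out = η·W_in = 0.41·2206 = 904.46 J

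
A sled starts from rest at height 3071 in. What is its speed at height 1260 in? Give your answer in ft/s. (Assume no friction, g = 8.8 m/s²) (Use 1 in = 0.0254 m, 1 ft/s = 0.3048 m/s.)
Convert to SI: h₁−h₂ = 45.9994 m
mgh₁ = mgh₂ + ½mv² ⇒ v = √(2g(h₁−h₂)) = √(2·8.8·45.9994) = 28.4533 m/s = 93.35 ft/s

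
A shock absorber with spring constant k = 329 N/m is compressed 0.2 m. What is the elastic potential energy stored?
PE = ½kx² = ½(329)(0.2)² = 6.58 J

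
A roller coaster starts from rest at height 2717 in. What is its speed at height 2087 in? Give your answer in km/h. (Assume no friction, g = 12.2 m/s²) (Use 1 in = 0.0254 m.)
Convert to SI: h₁−h₂ = 16.002 m
mgh₁ = mgh₂ + ½mv² ⇒ v = √(2g(h₁−h₂)) = √(2·12.2·16.002) = 19.7598 m/s = 71.14 km/h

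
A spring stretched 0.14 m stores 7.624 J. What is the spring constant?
k = 2·PE/x² = 2·7.624/(0.14)² = 778.0 N/m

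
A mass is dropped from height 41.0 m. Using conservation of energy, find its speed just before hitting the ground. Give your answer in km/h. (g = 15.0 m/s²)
mgh = ½mv² ⇒ v = √(2gh) = √(2·15.0·41.0) = 35.0714 m/s = 126.3 km/h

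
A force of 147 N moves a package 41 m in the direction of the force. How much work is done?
W = F·d = (147)(41) = 6027 J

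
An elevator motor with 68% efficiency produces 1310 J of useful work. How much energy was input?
W_in = W_out/η = 1310/0.68 = 1926 J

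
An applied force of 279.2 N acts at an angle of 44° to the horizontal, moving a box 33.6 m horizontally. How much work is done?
W = F·d·cosθ = (279.2)(33.6)cos(44°) = 6748 J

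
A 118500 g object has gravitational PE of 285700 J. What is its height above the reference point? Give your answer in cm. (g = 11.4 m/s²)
Convert to SI: m = 118.5 kg, PE = 285700 J
h = PE/(mg) = 285700/(118.5·11.4) = 211.489 m = 21150 cm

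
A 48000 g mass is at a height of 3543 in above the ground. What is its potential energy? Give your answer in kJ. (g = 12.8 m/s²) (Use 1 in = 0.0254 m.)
Convert to SI: m = 48.0 kg, h = 89.9922 m
PE = mgh = (48.0)(12.8)(89.9922) = 55291.2 J = 55.29 kJ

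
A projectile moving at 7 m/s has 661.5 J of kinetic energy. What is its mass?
m = 2·KE/v² = 2·661.5/(7)² = 27.0 kg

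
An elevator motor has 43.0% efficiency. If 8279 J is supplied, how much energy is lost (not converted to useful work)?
W_lost = W_in(1 − η) = 8279·(1 − 0.43) = 4719 J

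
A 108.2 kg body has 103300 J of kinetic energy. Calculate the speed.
v = √(2·KE/m) = √(2·103300/108.2) = 43.7 m/s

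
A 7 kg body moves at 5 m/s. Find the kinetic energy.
KE = ½mv² = ½(7)(5)² = 87.5 J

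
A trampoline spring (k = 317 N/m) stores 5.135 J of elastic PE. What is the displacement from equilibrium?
x = √(2·PE/k) = √(2·5.135/317) = 0.18 m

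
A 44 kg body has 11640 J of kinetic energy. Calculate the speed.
v = √(2·KE/m) = √(2·11640/44) = 23.0 m/s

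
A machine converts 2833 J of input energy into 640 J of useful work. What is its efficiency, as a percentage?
η = W_out/W_in = 640/2833 = 22.59%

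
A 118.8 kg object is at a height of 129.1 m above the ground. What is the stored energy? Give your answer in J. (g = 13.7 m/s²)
PE = mgh = (118.8)(13.7)(129.1) = 210100 J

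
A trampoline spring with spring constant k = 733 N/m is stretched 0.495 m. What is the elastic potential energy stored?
PE = ½kx² = ½(733)(0.495)² = 89.8 J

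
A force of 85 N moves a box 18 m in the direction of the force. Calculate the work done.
W = F·d = (85)(18) = 1530 J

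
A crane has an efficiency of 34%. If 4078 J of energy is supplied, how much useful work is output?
W_out = η·W_in = 0.34·4078 = 1386.52 J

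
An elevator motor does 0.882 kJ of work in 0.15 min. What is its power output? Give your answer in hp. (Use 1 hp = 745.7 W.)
Convert to SI: W = 882.0 J, t = 9.0 s
P = W/t = 882.0/9.0 = 98.0 W = 0.1314 hp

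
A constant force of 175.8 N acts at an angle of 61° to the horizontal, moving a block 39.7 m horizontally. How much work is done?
W = F·d·cosθ = (175.8)(39.7)cos(61°) = 3384 J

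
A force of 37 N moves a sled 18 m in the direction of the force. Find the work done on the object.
W = F·d = (37)(18) = 666.0 J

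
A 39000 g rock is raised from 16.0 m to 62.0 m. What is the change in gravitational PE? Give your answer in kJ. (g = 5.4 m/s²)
Convert to SI: m = 39.0 kg, Δh = 46.0 m
ΔPE = mgΔh = (39.0)(5.4)(46.0) = 9687.6 J = 9.688 kJ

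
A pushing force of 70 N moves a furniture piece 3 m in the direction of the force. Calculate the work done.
W = F·d = (70)(3) = 210.0 J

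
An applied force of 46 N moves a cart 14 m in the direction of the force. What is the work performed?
W = F·d = (46)(14) = 644.0 J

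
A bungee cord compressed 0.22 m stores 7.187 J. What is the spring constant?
k = 2·PE/x² = 2·7.187/(0.22)² = 297.0 N/m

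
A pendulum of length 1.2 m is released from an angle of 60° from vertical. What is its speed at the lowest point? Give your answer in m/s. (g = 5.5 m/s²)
h = L(1 − cosθ) = 1.2(1 − cos60°) = 0.6 m
v = √(2gh) = √(2·5.5·0.6) = 2.569 m/s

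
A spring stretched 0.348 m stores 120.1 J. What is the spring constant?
k = 2·PE/x² = 2·120.1/(0.348)² = 1983 N/m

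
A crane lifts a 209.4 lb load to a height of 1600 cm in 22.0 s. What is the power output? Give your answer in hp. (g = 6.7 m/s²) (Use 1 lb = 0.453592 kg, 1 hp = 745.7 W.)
Convert to SI: m = 94.9822 kg, h = 16.0 m, t = 22.0 s
P = mgh/t = (94.9822)(6.7)(16.0)/22.0 = 462.822 W = 0.6207 hp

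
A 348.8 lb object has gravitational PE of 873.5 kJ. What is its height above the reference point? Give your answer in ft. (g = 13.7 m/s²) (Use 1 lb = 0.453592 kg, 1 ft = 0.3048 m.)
Convert to SI: m = 158.213 kg, PE = 873500 J
h = PE/(mg) = 873500/(158.213·13.7) = 402.996 m = 1322 ft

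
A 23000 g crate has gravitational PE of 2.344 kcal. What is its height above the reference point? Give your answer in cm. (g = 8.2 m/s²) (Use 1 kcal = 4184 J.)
Convert to SI: m = 23.0 kg, PE = 9807.3 J
h = PE/(mg) = 9807.3/(23.0·8.2) = 52.0005 m = 5200 cm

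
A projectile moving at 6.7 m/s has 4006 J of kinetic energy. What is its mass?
m = 2·KE/v² = 2·4006/(6.7)² = 178.5 kg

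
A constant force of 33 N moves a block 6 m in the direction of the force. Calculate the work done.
W = F·d = (33)(6) = 198.0 J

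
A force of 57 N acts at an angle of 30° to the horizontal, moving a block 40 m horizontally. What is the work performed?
W = F·d·cosθ = (57)(40)cos(30°) = 1975 J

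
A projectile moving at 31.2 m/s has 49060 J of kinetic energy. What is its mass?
m = 2·KE/v² = 2·49060/(31.2)² = 100.8 kg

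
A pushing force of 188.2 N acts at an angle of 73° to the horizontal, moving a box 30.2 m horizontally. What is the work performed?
W = F·d·cosθ = (188.2)(30.2)cos(73°) = 1662 J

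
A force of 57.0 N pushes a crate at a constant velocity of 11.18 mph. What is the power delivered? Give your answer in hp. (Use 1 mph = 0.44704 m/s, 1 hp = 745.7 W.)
Convert to SI: F = 57.0 N, v = 4.99791 m/s
P = Fv = (57.0)(4.99791) = 284.881 W = 0.382 hp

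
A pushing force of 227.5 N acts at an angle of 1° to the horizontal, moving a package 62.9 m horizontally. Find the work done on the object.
W = F·d·cosθ = (227.5)(62.9)cos(1°) = 14310 J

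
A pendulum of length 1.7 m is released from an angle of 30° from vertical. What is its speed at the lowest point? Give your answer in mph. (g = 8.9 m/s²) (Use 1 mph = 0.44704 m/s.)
h = L(1 − cosθ) = 1.7(1 − cos30°) = 0.227757 m
v = √(2gh) = √(2·8.9·0.227757) = 2.01347 m/s = 4.504 mph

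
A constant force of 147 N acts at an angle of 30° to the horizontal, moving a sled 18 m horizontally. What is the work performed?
W = F·d·cosθ = (147)(18)cos(30°) = 2292 J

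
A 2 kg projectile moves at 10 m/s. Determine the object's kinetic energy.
KE = ½mv² = ½(2)(10)² = 100.0 J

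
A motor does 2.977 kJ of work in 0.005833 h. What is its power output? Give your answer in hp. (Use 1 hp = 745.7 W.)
Convert to SI: W = 2977.0 J, t = 20.9988 s
P = W/t = 2977.0/20.9988 = 141.77 W = 0.1901 hp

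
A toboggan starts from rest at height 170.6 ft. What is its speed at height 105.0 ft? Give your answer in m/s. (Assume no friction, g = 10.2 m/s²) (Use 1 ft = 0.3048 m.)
Convert to SI: h₁−h₂ = 19.9949 m
mgh₁ = mgh₂ + ½mv² ⇒ v = √(2g(h₁−h₂)) = √(2·10.2·19.9949) = 20.2 m/s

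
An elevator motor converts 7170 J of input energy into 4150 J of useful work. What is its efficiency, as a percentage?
η = W_out/W_in = 4150/7170 = 57.88%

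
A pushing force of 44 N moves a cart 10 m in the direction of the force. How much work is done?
W = F·d = (44)(10) = 440.0 J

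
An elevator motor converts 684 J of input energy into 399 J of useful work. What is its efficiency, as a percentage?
η = W_out/W_in = 399/684 = 58.33%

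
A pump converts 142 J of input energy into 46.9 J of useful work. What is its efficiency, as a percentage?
η = W_out/W_in = 46.9/142 = 33.03%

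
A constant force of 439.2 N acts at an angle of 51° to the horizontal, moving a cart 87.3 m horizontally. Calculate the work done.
W = F·d·cosθ = (439.2)(87.3)cos(51°) = 24130 J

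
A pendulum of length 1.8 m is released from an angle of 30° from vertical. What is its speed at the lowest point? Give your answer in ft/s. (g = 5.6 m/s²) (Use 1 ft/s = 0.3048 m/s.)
h = L(1 − cosθ) = 1.8(1 − cos30°) = 0.241154 m
v = √(2gh) = √(2·5.6·0.241154) = 1.64345 m/s = 5.392 ft/s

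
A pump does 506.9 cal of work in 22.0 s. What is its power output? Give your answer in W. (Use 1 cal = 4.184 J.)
Convert to SI: W = 2120.87 J, t = 22.0 s
P = W/t = 2120.87/22.0 = 96.4 W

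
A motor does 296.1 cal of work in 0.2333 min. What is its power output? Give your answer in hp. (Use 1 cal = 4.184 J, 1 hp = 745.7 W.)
Convert to SI: W = 1238.88 J, t = 13.998 s
P = W/t = 1238.88/13.998 = 88.5042 W = 0.1187 hp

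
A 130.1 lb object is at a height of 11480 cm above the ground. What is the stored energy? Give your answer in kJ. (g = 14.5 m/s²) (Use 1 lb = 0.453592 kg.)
Convert to SI: m = 59.0123 kg, h = 114.8 m
PE = mgh = (59.0123)(14.5)(114.8) = 98231.9 J = 98.23 kJ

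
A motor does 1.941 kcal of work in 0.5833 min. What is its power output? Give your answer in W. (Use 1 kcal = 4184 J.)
Convert to SI: W = 8121.14 J, t = 34.998 s
P = W/t = 8121.14/34.998 = 232.0 W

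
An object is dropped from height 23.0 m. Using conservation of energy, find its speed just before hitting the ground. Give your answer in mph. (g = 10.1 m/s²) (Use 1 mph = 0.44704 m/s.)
mgh = ½mv² ⇒ v = √(2gh) = √(2·10.1·23.0) = 21.5546 m/s = 48.22 mph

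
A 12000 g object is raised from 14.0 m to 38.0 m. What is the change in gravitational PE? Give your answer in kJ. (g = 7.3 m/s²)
Convert to SI: m = 12.0 kg, Δh = 24.0 m
ΔPE = mgΔh = (12.0)(7.3)(24.0) = 2102.4 J = 2.102 kJ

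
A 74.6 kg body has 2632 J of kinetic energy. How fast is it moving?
v = √(2·KE/m) = √(2·2632/74.6) = 8.4 m/s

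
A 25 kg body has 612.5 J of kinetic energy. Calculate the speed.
v = √(2·KE/m) = √(2·612.5/25) = 7.0 m/s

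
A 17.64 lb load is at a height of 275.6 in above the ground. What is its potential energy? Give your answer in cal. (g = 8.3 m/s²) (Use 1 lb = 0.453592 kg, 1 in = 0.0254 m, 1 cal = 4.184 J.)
Convert to SI: m = 8.00136 kg, h = 7.00024 m
PE = mgh = (8.00136)(8.3)(7.00024) = 464.895 J = 111.1 cal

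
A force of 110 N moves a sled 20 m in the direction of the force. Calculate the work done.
W = F·d = (110)(20) = 2200 J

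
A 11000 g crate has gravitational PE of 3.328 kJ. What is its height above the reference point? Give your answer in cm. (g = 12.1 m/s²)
Convert to SI: m = 11.0 kg, PE = 3328.0 J
h = PE/(mg) = 3328.0/(11.0·12.1) = 25.0038 m = 2500 cm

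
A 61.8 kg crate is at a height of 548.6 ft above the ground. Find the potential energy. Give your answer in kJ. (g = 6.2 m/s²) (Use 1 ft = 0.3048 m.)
Convert to SI: m = 61.8 kg, h = 167.213 m
PE = mgh = (61.8)(6.2)(167.213) = 64069.4 J = 64.07 kJ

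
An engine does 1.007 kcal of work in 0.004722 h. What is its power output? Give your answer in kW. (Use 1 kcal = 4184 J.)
Convert to SI: W = 4213.29 J, t = 16.9992 s
P = W/t = 4213.29/16.9992 = 247.852 W = 0.2479 kW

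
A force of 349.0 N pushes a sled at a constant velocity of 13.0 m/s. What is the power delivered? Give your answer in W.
P = Fv = (349.0)(13.0) = 4537 W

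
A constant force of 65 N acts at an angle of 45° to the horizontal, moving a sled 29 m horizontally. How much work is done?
W = F·d·cosθ = (65)(29)cos(45°) = 1333 J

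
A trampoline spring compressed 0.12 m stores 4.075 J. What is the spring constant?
k = 2·PE/x² = 2·4.075/(0.12)² = 566.0 N/m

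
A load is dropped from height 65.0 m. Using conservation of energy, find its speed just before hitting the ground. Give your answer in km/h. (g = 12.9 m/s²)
mgh = ½mv² ⇒ v = √(2gh) = √(2·12.9·65.0) = 40.9512 m/s = 147.4 km/h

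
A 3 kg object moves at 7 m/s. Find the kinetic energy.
KE = ½mv² = ½(3)(7)² = 73.5 J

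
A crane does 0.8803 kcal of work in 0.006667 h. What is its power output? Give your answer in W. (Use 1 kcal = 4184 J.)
Convert to SI: W = 3683.18 J, t = 24.0012 s
P = W/t = 3683.18/24.0012 = 153.5 W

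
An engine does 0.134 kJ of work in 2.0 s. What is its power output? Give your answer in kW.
Convert to SI: W = 134.0 J, t = 2.0 s
P = W/t = 134.0/2.0 = 67.0 W = 0.067 kW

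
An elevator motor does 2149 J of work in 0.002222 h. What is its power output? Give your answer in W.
Convert to SI: W = 2149.0 J, t = 7.9992 s
P = W/t = 2149.0/7.9992 = 268.7 W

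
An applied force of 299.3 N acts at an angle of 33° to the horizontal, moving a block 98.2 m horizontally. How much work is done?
W = F·d·cosθ = (299.3)(98.2)cos(33°) = 24650 J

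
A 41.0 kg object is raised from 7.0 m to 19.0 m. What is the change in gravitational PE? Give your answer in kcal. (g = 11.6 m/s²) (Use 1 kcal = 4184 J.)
ΔPE = mgΔh = (41.0)(11.6)(12.0) = 5707.2 J = 1.364 kcal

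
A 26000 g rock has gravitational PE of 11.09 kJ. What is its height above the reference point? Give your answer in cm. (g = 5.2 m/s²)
Convert to SI: m = 26.0 kg, PE = 11090.0 J
h = PE/(mg) = 11090.0/(26.0·5.2) = 82.0266 m = 8203 cm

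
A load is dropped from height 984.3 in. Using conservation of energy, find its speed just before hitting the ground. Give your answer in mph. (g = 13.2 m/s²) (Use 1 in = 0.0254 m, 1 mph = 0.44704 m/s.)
Convert to SI: h = 25.0012 m
mgh = ½mv² ⇒ v = √(2gh) = √(2·13.2·25.0012) = 25.6911 m/s = 57.47 mph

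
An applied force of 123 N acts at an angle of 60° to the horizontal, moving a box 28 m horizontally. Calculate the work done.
W = F·d·cosθ = (123)(28)cos(60°) = 1722 J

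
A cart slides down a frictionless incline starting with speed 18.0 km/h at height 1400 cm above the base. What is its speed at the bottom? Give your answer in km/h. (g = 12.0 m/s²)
Convert to SI: v₀ = 5.0 m/s, h = 14.0 m
½mv₀² + mgh = ½mv² ⇒ v = √(v₀² + 2gh) = √(5.0² + 2·12.0·14.0) = 19.0 m/s = 68.4 km/h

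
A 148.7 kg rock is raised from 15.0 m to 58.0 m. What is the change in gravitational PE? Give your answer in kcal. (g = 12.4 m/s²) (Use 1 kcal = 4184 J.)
ΔPE = mgΔh = (148.7)(12.4)(43.0) = 79286.8 J = 18.95 kcal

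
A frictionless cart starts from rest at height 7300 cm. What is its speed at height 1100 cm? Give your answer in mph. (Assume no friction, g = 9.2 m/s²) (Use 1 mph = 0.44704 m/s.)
Convert to SI: h₁−h₂ = 62.0 m
mgh₁ = mgh₂ + ½mv² ⇒ v = √(2g(h₁−h₂)) = √(2·9.2·62.0) = 33.7757 m/s = 75.55 mph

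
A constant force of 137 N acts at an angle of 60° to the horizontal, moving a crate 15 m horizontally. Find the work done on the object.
W = F·d·cosθ = (137)(15)cos(60°) = 1028 J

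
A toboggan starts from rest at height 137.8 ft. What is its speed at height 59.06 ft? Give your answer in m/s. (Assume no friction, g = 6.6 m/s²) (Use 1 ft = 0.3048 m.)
Convert to SI: h₁−h₂ = 24.0 m
mgh₁ = mgh₂ + ½mv² ⇒ v = √(2g(h₁−h₂)) = √(2·6.6·24.0) = 17.8 m/s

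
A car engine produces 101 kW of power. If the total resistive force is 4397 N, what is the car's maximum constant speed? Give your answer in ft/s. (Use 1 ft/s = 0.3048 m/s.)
P = Fv ⇒ v = P/F = 101000 W/4397.0 N = 22.9702 m/s = 75.36 ft/s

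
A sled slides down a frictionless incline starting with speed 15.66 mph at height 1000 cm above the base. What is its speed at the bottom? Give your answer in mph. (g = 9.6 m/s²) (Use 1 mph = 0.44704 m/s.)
Convert to SI: v₀ = 7.00065 m/s, h = 10.0 m
½mv₀² + mgh = ½mv² ⇒ v = √(v₀² + 2gh) = √(7.00065² + 2·9.6·10.0) = 15.5245 m/s = 34.73 mph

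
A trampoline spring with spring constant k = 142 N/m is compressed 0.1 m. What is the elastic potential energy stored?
PE = ½kx² = ½(142)(0.1)² = 0.71 J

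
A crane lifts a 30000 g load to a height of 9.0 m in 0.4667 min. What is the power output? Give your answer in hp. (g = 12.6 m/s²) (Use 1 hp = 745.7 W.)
Convert to SI: m = 30.0 kg, h = 9.0 m, t = 28.002 s
P = mgh/t = (30.0)(12.6)(9.0)/28.002 = 121.491 W = 0.1629 hp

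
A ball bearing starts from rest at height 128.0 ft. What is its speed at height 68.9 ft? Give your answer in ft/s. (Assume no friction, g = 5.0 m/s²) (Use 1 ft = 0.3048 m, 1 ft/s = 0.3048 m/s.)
Convert to SI: h₁−h₂ = 18.0137 m
mgh₁ = mgh₂ + ½mv² ⇒ v = √(2g(h₁−h₂)) = √(2·5.0·18.0137) = 13.4215 m/s = 44.03 ft/s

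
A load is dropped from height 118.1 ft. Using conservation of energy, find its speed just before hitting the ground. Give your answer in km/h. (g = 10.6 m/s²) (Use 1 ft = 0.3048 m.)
Convert to SI: h = 35.9969 m
mgh = ½mv² ⇒ v = √(2gh) = √(2·10.6·35.9969) = 27.6249 m/s = 99.45 km/h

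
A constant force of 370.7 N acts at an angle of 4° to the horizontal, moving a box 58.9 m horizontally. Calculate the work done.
W = F·d·cosθ = (370.7)(58.9)cos(4°) = 21780 J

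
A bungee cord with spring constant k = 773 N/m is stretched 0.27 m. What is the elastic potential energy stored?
PE = ½kx² = ½(773)(0.27)² = 28.18 J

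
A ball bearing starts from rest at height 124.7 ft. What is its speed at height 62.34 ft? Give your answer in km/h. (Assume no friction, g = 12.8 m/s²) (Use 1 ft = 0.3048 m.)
Convert to SI: h₁−h₂ = 19.0073 m
mgh₁ = mgh₂ + ½mv² ⇒ v = √(2g(h₁−h₂)) = √(2·12.8·19.0073) = 22.0587 m/s = 79.41 km/h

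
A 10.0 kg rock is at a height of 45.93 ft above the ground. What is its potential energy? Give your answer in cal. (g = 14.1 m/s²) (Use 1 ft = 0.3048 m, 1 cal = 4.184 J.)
Convert to SI: m = 10.0 kg, h = 13.9995 m
PE = mgh = (10.0)(14.1)(13.9995) = 1973.92 J = 471.8 cal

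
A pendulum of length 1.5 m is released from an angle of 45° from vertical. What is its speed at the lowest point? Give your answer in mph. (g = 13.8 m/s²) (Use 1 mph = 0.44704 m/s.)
h = L(1 − cosθ) = 1.5(1 − cos45°) = 0.43934 m
v = √(2gh) = √(2·13.8·0.43934) = 3.48221 m/s = 7.789 mph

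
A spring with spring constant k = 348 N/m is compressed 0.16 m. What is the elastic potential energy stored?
PE = ½kx² = ½(348)(0.16)² = 4.454 J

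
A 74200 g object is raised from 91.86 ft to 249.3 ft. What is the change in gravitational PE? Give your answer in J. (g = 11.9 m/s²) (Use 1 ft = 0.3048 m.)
Convert to SI: m = 74.2 kg, Δh = 47.9877 m
ΔPE = mgΔh = (74.2)(11.9)(47.9877) = 42370 J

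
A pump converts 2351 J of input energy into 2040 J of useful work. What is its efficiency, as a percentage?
η = W_out/W_in = 2040/2351 = 86.77%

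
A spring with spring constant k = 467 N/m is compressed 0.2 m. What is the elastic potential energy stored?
PE = ½kx² = ½(467)(0.2)² = 9.34 J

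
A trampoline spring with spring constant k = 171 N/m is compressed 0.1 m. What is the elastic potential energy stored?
PE = ½kx² = ½(171)(0.1)² = 0.855 J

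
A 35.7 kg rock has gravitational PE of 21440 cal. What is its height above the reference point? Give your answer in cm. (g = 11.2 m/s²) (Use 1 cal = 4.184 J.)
Convert to SI: m = 35.7 kg, PE = 89705.0 J
h = PE/(mg) = 89705.0/(35.7·11.2) = 224.352 m = 22440 cm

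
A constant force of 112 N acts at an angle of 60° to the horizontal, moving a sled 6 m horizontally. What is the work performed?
W = F·d·cosθ = (112)(6)cos(60°) = 336.0 J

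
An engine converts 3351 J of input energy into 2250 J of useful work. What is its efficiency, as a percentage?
η = W_out/W_in = 2250/3351 = 67.14%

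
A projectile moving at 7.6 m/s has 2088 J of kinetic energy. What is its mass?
m = 2·KE/v² = 2·2088/(7.6)² = 72.3 kg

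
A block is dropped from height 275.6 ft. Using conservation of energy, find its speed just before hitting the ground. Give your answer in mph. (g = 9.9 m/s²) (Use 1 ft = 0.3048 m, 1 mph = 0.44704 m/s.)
Convert to SI: h = 84.0029 m
mgh = ½mv² ⇒ v = √(2gh) = √(2·9.9·84.0029) = 40.783 m/s = 91.23 mph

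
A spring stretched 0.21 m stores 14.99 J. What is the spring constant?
k = 2·PE/x² = 2·14.99/(0.21)² = 679.8 N/m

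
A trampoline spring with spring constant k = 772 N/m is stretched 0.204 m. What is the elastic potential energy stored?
PE = ½kx² = ½(772)(0.204)² = 16.06 J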